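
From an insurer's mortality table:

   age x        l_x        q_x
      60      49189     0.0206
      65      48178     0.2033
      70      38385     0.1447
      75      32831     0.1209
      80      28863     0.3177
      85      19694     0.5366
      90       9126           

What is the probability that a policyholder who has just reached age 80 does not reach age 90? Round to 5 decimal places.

0.68382

P(die before 90 | alive at 80) = 1 − l_90/l_80 = 1 − 9126/28863 = (19737)/28863 = 0.683817.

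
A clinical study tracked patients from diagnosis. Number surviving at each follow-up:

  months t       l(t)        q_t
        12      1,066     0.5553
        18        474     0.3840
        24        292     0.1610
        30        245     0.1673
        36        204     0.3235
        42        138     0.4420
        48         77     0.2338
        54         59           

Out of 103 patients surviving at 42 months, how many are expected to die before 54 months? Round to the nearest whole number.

59

The relevant probability is 1 − 59/138 = 0.572464.
Expected number = 103 × 0.572464 = 59.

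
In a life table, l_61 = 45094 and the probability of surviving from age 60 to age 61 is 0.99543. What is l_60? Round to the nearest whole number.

45301

l_60 = l_61 / p = 45094 / 0.99543 = 45301.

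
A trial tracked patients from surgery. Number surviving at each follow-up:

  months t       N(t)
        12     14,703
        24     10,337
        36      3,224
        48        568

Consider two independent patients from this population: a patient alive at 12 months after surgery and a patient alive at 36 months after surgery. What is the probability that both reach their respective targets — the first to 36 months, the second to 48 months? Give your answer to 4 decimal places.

p₁ = N(36)/N(12) = 3,224/14,703 = 0.219275; p₂ = N(48)/N(36) = 568/3,224 = 0.176179.
P(both) = p₁ × p₂ = 0.219275 × 0.176179 = 0.038632.

0.0386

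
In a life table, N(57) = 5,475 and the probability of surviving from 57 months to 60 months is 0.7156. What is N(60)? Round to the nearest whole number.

3918

N(60) = N(57) × p = 5,475 × 0.7156 = 3918.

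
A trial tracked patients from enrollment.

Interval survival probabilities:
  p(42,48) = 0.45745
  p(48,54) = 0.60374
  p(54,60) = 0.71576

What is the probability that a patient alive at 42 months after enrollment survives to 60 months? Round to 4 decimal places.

0.1977

P(survive 42→60) = 0.45745 × 0.60374 × 0.71576.
= 0.197679.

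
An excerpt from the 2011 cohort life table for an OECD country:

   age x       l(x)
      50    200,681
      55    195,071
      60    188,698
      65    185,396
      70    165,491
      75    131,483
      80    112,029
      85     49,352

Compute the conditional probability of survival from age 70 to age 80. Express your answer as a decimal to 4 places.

The conditional survival probability is l(80)/l(70) = 112,029/165,491 = 0.676949.

0.6769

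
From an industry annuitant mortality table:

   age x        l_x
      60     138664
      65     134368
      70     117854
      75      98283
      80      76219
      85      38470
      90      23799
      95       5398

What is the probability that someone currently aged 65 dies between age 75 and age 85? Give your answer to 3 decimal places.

0.445

We want 10|10q65 = (l_75 − l_85)/l_65.
This is the probability of reaching 75 but not 85, conditional on being alive at 65: (l_75 − l_85) / l_65.
= (98283 − 38470) / 134368 = 59813 / 134368 = 0.445143.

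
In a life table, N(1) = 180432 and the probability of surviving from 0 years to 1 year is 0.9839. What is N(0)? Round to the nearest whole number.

N(0) = N(1) / p = 180432 / 0.9839 = 183384.

183384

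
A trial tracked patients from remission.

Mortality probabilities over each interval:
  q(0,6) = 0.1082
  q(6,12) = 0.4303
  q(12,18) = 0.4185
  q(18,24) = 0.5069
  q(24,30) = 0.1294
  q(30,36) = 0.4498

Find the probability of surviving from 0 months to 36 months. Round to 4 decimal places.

Chaining the interval survival probabilities: (1 − 0.1082) × (1 − 0.4303) × (1 − 0.4185) × (1 − 0.5069) × (1 − 0.1294) × (1 − 0.4498).
= 0.8918 × 0.5697 × 0.5815 × 0.4931 × 0.8706 × 0.5502 = 0.069781.

0.0698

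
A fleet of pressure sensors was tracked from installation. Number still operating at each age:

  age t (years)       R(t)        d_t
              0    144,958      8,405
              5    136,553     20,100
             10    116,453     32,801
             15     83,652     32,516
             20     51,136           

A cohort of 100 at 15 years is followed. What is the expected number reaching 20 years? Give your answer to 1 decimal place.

61.1

The relevant probability is 51,136/83,652 = 0.611294.
Expected number = 100 × 0.611294 = 61.1.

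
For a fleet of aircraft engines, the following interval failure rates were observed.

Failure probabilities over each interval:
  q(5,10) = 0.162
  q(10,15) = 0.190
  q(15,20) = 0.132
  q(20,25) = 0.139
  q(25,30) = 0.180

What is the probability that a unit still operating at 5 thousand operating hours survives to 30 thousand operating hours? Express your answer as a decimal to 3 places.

Chaining the interval survival probabilities: (1 − 0.162) × (1 − 0.190) × (1 − 0.132) × (1 − 0.139) × (1 − 0.180).
= 0.838 × 0.810 × 0.868 × 0.861 × 0.820 = 0.415974.

0.416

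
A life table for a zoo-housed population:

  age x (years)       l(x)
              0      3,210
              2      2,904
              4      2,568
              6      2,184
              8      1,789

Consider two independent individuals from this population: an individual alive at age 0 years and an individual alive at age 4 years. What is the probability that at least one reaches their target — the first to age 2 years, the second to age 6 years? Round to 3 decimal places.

0.986

p₁ = l(2)/l(0) = 2,904/3,210 = 0.904673; p₂ = l(6)/l(4) = 2,184/2,568 = 0.850467.
P(at least one) = 1 − (1−p₁)(1−p₂) = 1 − 0.095327 × 0.149533 = 0.985745.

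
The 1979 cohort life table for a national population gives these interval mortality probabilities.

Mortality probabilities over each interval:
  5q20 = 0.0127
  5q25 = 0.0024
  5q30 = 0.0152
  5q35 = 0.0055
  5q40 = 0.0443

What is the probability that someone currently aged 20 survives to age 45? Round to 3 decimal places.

0.922

Chaining the interval survival probabilities: (1 − 0.0127) × (1 − 0.0024) × (1 − 0.0152) × (1 − 0.0055) × (1 − 0.0443).
= 0.9873 × 0.9976 × 0.9848 × 0.9945 × 0.9557 = 0.921892.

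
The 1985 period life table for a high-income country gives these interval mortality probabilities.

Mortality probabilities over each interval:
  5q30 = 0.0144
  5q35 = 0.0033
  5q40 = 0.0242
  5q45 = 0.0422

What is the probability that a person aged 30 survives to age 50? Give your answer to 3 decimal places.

Chaining the interval survival probabilities: (1 − 0.0144) × (1 − 0.0033) × (1 − 0.0242) × (1 − 0.0422).
= 0.9856 × 0.9967 × 0.9758 × 0.9578 = 0.918123.

0.918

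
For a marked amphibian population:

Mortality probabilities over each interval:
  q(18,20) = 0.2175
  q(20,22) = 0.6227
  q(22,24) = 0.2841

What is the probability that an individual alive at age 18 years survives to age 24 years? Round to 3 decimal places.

0.211

P(survive 18→24) = (1 − 0.2175) × (1 − 0.6227) × (1 − 0.2841).
= 0.7825 × 0.3773 × 0.7159 = 0.211360.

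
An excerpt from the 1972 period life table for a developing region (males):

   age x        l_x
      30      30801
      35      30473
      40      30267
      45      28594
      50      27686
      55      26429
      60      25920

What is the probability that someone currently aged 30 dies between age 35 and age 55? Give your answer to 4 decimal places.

We want 5|20q30 = (l_35 − l_55)/l_30.
This is the probability of reaching 35 but not 55, conditional on being alive at 30: (l_35 − l_55) / l_30.
= (30473 − 26429) / 30801 = 4044 / 30801 = 0.131294.

0.1313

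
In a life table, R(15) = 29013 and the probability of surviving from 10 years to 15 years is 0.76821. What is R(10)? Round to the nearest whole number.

37767

R(10) = R(15) / p = 29013 / 0.76821 = 37767.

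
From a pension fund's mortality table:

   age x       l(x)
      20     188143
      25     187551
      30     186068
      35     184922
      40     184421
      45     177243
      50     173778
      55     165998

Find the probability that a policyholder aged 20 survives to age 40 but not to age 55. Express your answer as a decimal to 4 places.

This is the probability of reaching 40 but not 55, conditional on being alive at 20: (l(40) − l(55)) / l(20).
= (184421 − 165998) / 188143 = 18423 / 188143 = 0.097920.

0.0979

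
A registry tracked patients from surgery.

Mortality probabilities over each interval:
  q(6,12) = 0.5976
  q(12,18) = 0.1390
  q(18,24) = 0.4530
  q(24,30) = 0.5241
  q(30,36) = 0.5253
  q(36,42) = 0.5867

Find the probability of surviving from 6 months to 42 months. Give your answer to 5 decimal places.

0.01769

The overall survival probability is (1 − 0.5976) × (1 − 0.1390) × (1 − 0.4530) × (1 − 0.5241) × (1 − 0.5253) × (1 − 0.5867).
= 0.4024 × 0.8610 × 0.5470 × 0.4759 × 0.4747 × 0.4133 = 0.017695.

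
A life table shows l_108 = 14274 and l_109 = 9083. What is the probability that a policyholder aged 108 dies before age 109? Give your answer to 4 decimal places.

0.3637

P(die before 109 | alive at 108) = 1 − l_109/l_108 = 1 − 9083/14274 = (5191)/14274 = 0.363668.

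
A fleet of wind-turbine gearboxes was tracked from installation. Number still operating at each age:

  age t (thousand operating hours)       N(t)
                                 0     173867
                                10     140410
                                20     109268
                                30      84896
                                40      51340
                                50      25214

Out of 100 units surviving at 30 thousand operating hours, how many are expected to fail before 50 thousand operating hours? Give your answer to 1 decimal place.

The relevant probability is 1 − 25214/84896 = 0.703001.
Expected number = 100 × 0.703001 = 70.3.

70.3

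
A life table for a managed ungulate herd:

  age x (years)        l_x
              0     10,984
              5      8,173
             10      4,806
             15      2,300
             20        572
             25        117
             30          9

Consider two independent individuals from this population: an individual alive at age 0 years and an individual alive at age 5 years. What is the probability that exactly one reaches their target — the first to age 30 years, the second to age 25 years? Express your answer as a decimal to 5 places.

p₁ = l_30/l_0 = 9/10,984 = 0.000819; p₂ = l_25/l_5 = 117/8,173 = 0.014315.
P(exactly one) = p₁(1−p₂) + (1−p₁)p₂ = 0.000807 + 0.014303 = 0.015111.

0.01511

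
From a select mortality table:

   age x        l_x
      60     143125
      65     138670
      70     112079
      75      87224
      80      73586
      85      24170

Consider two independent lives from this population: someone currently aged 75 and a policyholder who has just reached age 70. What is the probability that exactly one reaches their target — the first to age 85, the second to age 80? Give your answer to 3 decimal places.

0.570

p₁ = l_85/l_75 = 24170/87224 = 0.277103; p₂ = l_80/l_70 = 73586/112079 = 0.656555.
P(exactly one) = p₁(1−p₂) + (1−p₁)p₂ = 0.095170 + 0.474622 = 0.569791.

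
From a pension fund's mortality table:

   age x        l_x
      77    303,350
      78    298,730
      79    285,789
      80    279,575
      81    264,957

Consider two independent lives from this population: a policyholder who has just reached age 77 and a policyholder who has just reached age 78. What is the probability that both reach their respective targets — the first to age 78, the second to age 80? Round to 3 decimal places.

0.922

p₁ = l_78/l_77 = 298,730/303,350 = 0.984770; p₂ = l_80/l_78 = 279,575/298,730 = 0.935879.
P(both) = p₁ × p₂ = 0.984770 × 0.935879 = 0.921626.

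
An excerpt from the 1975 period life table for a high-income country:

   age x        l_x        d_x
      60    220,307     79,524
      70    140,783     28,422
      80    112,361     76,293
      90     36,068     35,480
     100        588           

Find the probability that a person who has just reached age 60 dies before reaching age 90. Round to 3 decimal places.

P(die before 90 | alive at 60) = 1 − l_90/l_60 = 1 − 36,068/220,307 = (184,239)/220,307 = 0.836283.

0.836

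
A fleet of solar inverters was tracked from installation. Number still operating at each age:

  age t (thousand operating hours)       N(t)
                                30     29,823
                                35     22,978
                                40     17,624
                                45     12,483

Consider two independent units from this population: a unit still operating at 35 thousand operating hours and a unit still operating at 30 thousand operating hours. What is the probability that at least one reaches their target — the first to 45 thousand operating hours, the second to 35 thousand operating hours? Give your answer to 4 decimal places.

0.8952

p₁ = N(45)/N(35) = 12,483/22,978 = 0.543259; p₂ = N(35)/N(30) = 22,978/29,823 = 0.770479.
P(at least one) = 1 − (1−p₁)(1−p₂) = 1 − 0.456741 × 0.229521 = 0.895168.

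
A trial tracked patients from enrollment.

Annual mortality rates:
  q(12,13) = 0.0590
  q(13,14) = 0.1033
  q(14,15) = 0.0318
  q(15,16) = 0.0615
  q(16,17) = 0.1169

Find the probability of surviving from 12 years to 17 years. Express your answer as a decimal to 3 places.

0.677

Chaining the interval survival probabilities: (1 − 0.0590) × (1 − 0.1033) × (1 − 0.0318) × (1 − 0.0615) × (1 − 0.1169).
= 0.9410 × 0.8967 × 0.9682 × 0.9385 × 0.8831 = 0.677089.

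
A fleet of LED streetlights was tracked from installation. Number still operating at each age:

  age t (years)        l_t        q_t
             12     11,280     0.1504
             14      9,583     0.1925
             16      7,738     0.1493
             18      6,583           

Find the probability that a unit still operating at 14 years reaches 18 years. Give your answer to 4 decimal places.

The conditional survival probability is l_18/l_14 = 6,583/9,583 = 0.686946.

0.6869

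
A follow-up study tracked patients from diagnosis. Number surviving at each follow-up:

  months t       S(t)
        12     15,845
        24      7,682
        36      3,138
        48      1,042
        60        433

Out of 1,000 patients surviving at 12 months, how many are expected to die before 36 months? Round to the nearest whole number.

The relevant probability is 1 − 3,138/15,845 = 0.801956.
Expected number = 1,000 × 0.801956 = 802.

802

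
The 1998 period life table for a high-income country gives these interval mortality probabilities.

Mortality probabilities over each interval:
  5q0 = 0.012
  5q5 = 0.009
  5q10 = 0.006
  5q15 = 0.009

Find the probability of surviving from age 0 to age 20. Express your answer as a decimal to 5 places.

0.96447

The overall survival probability is (1 − 0.012) × (1 − 0.009) × (1 − 0.006) × (1 − 0.009).
= 0.988 × 0.991 × 0.994 × 0.991 = 0.964474.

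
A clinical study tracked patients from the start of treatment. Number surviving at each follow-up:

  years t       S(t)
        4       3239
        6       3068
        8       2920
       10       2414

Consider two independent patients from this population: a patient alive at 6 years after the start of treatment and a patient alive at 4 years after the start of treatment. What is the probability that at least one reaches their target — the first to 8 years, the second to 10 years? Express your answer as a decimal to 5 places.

p₁ = S(8)/S(6) = 2920/3068 = 0.951760; p₂ = S(10)/S(4) = 2414/3239 = 0.745292.
P(at least one) = 1 − (1−p₁)(1−p₂) = 1 − 0.048240 × 0.254708 = 0.987713.

0.98771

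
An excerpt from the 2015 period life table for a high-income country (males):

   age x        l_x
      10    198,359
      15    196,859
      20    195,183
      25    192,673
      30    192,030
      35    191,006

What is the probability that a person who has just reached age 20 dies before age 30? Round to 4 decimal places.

0.0162

P(die before 30 | alive at 20) = 1 − l_30/l_20 = 1 − 192,030/195,183 = (3,153)/195,183 = 0.016154.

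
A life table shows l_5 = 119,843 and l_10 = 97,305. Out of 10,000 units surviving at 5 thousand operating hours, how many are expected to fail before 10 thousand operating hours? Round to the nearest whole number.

The relevant probability is 1 − 97,305/119,843 = 0.188063.
Expected number = 10,000 × 0.188063 = 1881.

1881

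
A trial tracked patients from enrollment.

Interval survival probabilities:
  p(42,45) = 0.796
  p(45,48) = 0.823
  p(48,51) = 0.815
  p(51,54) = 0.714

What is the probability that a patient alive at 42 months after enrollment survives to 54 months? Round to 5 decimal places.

0.38121

Survival from 42 to 54 is the product of surviving each interval: 0.796 × 0.823 × 0.815 × 0.714.
= 0.381214.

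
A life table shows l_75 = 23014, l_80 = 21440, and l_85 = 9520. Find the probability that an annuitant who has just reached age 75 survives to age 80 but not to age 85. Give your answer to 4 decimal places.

We want 5|5q75 = (l_80 − l_85)/l_75.
This is the probability of reaching 80 but not 85, conditional on being alive at 75: (l_80 − l_85) / l_75.
= (21440 − 9520) / 23014 = 11920 / 23014 = 0.517946.

0.5179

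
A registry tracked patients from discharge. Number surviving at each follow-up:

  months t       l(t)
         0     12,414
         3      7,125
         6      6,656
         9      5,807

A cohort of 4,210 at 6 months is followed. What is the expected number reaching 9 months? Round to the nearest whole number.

3673

The relevant probability is 5,807/6,656 = 0.872446.
Expected number = 4,210 × 0.872446 = 3673.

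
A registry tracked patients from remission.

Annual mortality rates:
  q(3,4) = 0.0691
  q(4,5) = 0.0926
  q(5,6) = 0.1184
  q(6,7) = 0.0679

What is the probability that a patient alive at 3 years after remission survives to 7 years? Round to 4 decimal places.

The overall survival probability is (1 − 0.0691) × (1 − 0.0926) × (1 − 0.1184) × (1 − 0.0679).
= 0.9309 × 0.9074 × 0.8816 × 0.9321 = 0.694122.

0.6941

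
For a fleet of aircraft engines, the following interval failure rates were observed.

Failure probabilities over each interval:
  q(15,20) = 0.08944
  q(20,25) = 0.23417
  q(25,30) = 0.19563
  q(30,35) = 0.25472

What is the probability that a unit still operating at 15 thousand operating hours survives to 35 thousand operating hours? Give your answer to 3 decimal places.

Survival from 15 to 35 is the product of surviving each interval: (1 − 0.08944) × (1 − 0.23417) × (1 − 0.19563) × (1 − 0.25472).
= 0.91056 × 0.76583 × 0.80437 × 0.74528 = 0.418038.

0.418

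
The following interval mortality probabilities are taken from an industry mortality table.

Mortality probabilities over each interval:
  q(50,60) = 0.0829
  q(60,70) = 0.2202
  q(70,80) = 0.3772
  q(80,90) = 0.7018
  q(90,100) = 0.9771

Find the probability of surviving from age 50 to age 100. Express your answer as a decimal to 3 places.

0.003

P(survive 50→100) = (1 − 0.0829) × (1 − 0.2202) × (1 − 0.3772) × (1 − 0.7018) × (1 − 0.9771).
= 0.9171 × 0.7798 × 0.6228 × 0.2982 × 0.0229 = 0.003042.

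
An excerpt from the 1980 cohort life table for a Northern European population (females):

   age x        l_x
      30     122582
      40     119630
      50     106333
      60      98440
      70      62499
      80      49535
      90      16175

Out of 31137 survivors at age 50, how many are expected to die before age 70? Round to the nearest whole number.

The relevant probability is 1 − 62499/106333 = 0.412233.
Expected number = 31137 × 0.412233 = 12836.

12836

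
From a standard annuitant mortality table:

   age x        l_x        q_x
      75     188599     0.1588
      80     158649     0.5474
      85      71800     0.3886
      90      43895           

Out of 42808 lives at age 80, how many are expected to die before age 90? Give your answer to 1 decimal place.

The relevant probability is 1 − 43895/158649 = 0.723320.
Expected number = 42808 × 0.723320 = 30963.9.

30963.9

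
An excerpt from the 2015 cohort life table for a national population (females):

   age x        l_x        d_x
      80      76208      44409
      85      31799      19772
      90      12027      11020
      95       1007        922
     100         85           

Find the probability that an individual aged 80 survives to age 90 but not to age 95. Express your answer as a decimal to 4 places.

0.1446

We want 10|5q80 = (l_90 − l_95)/l_80.
This is the probability of reaching 90 but not 95, conditional on being alive at 80: (l_90 − l_95) / l_80.
= (12027 − 1007) / 76208 = 11020 / 76208 = 0.144604.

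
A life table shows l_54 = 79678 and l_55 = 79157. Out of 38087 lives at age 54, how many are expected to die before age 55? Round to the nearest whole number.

The relevant probability is 1 − 79157/79678 = 0.006539.
Expected number = 38087 × 0.006539 = 249.

249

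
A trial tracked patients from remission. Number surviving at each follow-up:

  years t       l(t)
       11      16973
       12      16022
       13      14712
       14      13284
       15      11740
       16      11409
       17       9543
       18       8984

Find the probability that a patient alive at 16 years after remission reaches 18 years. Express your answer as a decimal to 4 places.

The conditional survival probability is l(18)/l(16) = 8984/11409 = 0.787449.

0.7874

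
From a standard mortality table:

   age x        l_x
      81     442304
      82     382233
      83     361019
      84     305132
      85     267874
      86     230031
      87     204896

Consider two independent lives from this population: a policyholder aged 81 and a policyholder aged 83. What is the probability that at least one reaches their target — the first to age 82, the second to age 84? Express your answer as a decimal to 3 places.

p₁ = l_82/l_81 = 382233/442304 = 0.864186; p₂ = l_84/l_83 = 305132/361019 = 0.845197.
P(at least one) = 1 − (1−p₁)(1−p₂) = 1 − 0.135814 × 0.154803 = 0.978976.

0.979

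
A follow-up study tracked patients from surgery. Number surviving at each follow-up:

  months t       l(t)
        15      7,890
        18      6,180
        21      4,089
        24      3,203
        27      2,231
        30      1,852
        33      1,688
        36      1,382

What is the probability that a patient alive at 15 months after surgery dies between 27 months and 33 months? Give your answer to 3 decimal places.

This is the probability of reaching 27 but not 33, conditional on being alive at 15: (l(27) − l(33)) / l(15).
= (2,231 − 1,688) / 7,890 = 543 / 7,890 = 0.068821.

0.069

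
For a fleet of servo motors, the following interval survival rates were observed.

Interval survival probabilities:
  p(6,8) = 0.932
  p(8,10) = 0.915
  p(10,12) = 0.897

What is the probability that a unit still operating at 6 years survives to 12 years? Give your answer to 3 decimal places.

0.765

Chaining the interval survival probabilities: 0.932 × 0.915 × 0.897.
= 0.764944.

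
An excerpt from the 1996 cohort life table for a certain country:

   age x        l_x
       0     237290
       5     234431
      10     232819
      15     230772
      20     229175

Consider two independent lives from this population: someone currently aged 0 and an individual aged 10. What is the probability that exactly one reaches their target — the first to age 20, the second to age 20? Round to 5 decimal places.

0.04878

p₁ = l_20/l_0 = 229175/237290 = 0.965801; p₂ = l_20/l_10 = 229175/232819 = 0.984348.
P(exactly one) = p₁(1−p₂) + (1−p₁)p₂ = 0.015117 + 0.033664 = 0.048780.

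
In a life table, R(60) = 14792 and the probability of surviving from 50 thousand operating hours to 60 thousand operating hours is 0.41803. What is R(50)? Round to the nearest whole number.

35385

R(50) = R(60) / p = 14792 / 0.41803 = 35385.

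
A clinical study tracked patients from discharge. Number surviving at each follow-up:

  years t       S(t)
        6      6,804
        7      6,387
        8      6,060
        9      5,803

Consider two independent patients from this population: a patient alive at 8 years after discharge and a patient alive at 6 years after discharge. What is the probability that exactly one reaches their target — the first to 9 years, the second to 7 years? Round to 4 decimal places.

0.0985

p₁ = S(9)/S(8) = 5,803/6,060 = 0.957591; p₂ = S(7)/S(6) = 6,387/6,804 = 0.938713.
P(exactly one) = p₁(1−p₂) + (1−p₁)p₂ = 0.058688 + 0.039810 = 0.098498.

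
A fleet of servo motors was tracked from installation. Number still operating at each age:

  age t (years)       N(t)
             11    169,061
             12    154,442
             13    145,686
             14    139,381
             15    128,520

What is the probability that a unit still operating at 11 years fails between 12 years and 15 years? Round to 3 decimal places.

This is the probability of reaching 12 but not 15, conditional on being operational at 11: (N(12) − N(15)) / N(11).
= (154,442 − 128,520) / 169,061 = 25,922 / 169,061 = 0.153329.

0.153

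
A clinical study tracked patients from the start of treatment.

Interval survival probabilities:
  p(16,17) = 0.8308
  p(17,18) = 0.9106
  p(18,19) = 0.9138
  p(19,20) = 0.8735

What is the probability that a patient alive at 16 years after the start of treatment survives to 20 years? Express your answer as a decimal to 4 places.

Survival from 16 to 20 is the product of surviving each interval: 0.8308 × 0.9106 × 0.9138 × 0.8735.
= 0.603863.

0.6039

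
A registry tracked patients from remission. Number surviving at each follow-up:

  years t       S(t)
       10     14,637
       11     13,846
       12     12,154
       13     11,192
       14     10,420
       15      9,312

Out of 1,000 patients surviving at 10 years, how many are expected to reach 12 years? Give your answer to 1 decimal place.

830.4

The relevant probability is 12,154/14,637 = 0.830361.
Expected number = 1,000 × 0.830361 = 830.4.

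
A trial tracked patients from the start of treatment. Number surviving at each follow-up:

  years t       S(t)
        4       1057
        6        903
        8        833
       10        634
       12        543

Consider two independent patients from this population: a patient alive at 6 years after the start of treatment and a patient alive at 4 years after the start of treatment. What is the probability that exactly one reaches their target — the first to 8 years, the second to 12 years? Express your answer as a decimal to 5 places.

0.48841

p₁ = S(8)/S(6) = 833/903 = 0.922481; p₂ = S(12)/S(4) = 543/1057 = 0.513718.
P(exactly one) = p₁(1−p₂) + (1−p₁)p₂ = 0.448586 + 0.039823 = 0.488409.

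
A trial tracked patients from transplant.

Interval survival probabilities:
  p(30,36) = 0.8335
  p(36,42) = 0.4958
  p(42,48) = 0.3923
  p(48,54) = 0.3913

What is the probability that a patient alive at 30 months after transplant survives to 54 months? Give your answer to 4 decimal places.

Survival from 30 to 54 is the product of surviving each interval: 0.8335 × 0.4958 × 0.3923 × 0.3913.
= 0.063437.

0.0634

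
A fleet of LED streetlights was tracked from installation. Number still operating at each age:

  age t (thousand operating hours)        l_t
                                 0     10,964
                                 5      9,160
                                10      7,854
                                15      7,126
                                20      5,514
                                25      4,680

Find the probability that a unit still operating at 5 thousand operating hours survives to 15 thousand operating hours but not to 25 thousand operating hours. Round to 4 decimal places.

0.2670

This is the probability of reaching 15 but not 25, conditional on being operational at 5: (l_15 − l_25) / l_5.
= (7,126 − 4,680) / 9,160 = 2,446 / 9,160 = 0.267031.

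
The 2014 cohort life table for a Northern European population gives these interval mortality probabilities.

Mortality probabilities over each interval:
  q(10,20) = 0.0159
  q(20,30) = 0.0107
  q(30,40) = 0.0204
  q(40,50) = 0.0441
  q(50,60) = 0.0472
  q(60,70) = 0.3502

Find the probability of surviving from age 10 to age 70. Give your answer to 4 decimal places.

0.5644

Chaining the interval survival probabilities: (1 − 0.0159) × (1 − 0.0107) × (1 − 0.0204) × (1 − 0.0441) × (1 − 0.0472) × (1 − 0.3502).
= 0.9841 × 0.9893 × 0.9796 × 0.9559 × 0.9528 × 0.6498 = 0.564430.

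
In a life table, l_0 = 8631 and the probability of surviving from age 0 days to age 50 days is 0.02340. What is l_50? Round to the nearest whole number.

202

l_50 = l_0 × p = 8631 × 0.02340 = 202.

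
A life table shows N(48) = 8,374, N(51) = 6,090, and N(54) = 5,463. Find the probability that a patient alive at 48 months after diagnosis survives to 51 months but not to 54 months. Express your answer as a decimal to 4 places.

0.0749

This is the probability of reaching 51 but not 54, conditional on being alive at 48: (N(51) − N(54)) / N(48).
= (6,090 − 5,463) / 8,374 = 627 / 8,374 = 0.074875.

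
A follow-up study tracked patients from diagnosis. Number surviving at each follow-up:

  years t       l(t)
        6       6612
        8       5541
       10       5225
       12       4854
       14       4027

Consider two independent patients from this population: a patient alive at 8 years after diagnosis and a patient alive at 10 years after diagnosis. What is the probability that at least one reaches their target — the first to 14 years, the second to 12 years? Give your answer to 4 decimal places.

0.9806

p₁ = l(14)/l(8) = 4027/5541 = 0.726764; p₂ = l(12)/l(10) = 4854/5225 = 0.928995.
P(at least one) = 1 − (1−p₁)(1−p₂) = 1 − 0.273236 × 0.071005 = 0.980599.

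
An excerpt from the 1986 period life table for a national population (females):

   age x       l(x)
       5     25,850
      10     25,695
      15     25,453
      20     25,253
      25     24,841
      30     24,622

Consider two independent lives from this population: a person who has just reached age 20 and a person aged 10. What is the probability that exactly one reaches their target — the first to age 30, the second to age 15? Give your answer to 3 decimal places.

0.034

p₁ = l(30)/l(20) = 24,622/25,253 = 0.975013; p₂ = l(15)/l(10) = 25,453/25,695 = 0.990582.
P(exactly one) = p₁(1−p₂) + (1−p₁)p₂ = 0.009183 + 0.024752 = 0.033934.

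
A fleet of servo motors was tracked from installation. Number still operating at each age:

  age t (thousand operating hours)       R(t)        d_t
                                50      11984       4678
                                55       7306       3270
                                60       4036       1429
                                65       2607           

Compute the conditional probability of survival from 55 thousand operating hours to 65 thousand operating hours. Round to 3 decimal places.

0.357

The conditional survival probability is R(65)/R(55) = 2607/7306 = 0.356830.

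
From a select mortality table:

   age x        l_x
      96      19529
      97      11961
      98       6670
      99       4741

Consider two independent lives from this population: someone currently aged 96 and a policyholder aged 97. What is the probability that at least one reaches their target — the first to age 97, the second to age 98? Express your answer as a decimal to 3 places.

0.829

p₁ = l_97/l_96 = 11961/19529 = 0.612474; p₂ = l_98/l_97 = 6670/11961 = 0.557646.
P(at least one) = 1 − (1−p₁)(1−p₂) = 1 − 0.387526 × 0.442354 = 0.828576.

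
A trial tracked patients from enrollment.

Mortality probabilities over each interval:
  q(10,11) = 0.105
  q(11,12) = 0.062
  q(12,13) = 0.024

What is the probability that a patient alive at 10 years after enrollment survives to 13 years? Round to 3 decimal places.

Survival from 10 to 13 is the product of surviving each interval: (1 − 0.105) × (1 − 0.062) × (1 − 0.024).
= 0.895 × 0.938 × 0.976 = 0.819362.

0.819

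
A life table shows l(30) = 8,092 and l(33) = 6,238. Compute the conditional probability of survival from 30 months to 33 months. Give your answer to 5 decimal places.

The conditional survival probability is l(33)/l(30) = 6,238/8,092 = 0.770885.

0.77088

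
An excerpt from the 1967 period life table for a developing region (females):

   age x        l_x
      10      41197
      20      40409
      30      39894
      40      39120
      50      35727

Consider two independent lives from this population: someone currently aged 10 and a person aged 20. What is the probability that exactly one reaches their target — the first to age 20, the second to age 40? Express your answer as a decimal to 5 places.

p₁ = l_20/l_10 = 40409/41197 = 0.980872; p₂ = l_40/l_20 = 39120/40409 = 0.968101.
P(exactly one) = p₁(1−p₂) + (1−p₁)p₂ = 0.031289 + 0.018518 = 0.049807.

0.04981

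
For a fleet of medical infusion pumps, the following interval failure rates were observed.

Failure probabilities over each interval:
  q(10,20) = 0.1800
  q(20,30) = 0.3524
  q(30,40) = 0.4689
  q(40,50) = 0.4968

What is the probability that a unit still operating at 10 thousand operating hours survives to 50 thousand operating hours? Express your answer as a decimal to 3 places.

P(survive 10→50) = (1 − 0.1800) × (1 − 0.3524) × (1 − 0.4689) × (1 − 0.4968).
= 0.8200 × 0.6476 × 0.5311 × 0.5032 = 0.141918.

0.142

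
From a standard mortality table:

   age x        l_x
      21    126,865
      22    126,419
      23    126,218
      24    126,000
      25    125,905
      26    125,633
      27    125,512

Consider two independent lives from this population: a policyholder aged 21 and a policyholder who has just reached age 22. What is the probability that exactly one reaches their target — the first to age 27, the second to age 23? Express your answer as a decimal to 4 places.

p₁ = l_27/l_21 = 125,512/126,865 = 0.989335; p₂ = l_23/l_22 = 126,218/126,419 = 0.998410.
P(exactly one) = p₁(1−p₂) + (1−p₁)p₂ = 0.001573 + 0.010648 = 0.012221.

0.0122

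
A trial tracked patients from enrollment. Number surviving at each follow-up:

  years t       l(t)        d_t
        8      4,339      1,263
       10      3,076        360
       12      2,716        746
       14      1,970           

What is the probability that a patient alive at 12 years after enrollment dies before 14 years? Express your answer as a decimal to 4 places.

0.2747

P(die before 14 | alive at 12) = 1 − l(14)/l(12) = 1 − 1,970/2,716 = (746)/2,716 = 0.274669.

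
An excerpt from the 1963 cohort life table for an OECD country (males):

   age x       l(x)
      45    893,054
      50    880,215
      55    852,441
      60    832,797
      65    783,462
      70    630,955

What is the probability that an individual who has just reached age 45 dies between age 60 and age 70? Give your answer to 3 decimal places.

0.226

This is the probability of reaching 60 but not 70, conditional on being alive at 45: (l(60) − l(70)) / l(45).
= (832,797 − 630,955) / 893,054 = 201,842 / 893,054 = 0.226013.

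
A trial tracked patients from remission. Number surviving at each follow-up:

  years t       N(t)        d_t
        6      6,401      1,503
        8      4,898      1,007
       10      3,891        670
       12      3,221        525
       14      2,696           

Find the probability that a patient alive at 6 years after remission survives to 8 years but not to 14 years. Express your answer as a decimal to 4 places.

This is the probability of reaching 8 but not 14, conditional on being alive at 6: (N(8) − N(14)) / N(6).
= (4,898 − 2,696) / 6,401 = 2,202 / 6,401 = 0.344009.

0.3440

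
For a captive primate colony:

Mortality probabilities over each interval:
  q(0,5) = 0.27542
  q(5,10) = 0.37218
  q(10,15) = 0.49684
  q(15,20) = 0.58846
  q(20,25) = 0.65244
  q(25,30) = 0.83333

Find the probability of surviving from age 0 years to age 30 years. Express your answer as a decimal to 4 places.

The overall survival probability is (1 − 0.27542) × (1 − 0.37218) × (1 − 0.49684) × (1 − 0.58846) × (1 − 0.65244) × (1 − 0.83333).
= 0.72458 × 0.62782 × 0.50316 × 0.41154 × 0.34756 × 0.16667 = 0.005457.

0.0055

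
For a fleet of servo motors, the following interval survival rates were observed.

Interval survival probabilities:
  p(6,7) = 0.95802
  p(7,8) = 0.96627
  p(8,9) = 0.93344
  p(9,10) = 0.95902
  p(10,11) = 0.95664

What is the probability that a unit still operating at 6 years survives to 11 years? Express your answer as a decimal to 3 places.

P(survive 6→11) = 0.95802 × 0.96627 × 0.93344 × 0.95902 × 0.95664.
= 0.792749.

0.793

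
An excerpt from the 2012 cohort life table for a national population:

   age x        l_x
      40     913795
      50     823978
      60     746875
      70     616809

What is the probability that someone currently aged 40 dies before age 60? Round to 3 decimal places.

0.183

P(die before 60 | alive at 40) = 1 − l_60/l_40 = 1 − 746875/913795 = (166920)/913795 = 0.182667.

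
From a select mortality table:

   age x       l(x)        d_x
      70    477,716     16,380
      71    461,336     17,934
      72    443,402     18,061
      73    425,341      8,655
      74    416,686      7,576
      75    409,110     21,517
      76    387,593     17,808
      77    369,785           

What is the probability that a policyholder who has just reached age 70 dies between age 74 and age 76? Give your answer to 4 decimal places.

This is the probability of reaching 74 but not 76, conditional on being alive at 70: (l(74) − l(76)) / l(70).
= (416,686 − 387,593) / 477,716 = 29,093 / 477,716 = 0.060900.

0.0609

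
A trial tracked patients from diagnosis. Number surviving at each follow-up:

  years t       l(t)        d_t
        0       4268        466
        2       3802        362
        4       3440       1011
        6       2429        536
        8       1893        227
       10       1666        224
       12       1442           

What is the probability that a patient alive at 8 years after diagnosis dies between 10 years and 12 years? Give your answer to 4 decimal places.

This is the probability of reaching 10 but not 12, conditional on being alive at 8: (l(10) − l(12)) / l(8).
= (1666 − 1442) / 1893 = 224 / 1893 = 0.118331.

0.1183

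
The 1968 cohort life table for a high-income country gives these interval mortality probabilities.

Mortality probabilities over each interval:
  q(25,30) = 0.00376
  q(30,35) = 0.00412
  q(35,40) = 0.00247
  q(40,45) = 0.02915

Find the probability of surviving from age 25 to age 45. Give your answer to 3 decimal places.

P(survive 25→45) = (1 − 0.00376) × (1 − 0.00412) × (1 − 0.00247) × (1 − 0.02915).
= 0.99624 × 0.99588 × 0.99753 × 0.97085 = 0.960836.

0.961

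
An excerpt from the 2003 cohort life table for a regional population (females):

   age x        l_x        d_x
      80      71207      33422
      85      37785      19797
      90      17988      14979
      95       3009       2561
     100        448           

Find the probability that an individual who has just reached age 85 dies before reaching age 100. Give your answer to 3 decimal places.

P(die before 100 | alive at 85) = 1 − l_100/l_85 = 1 − 448/37785 = (37337)/37785 = 0.988143.

0.988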